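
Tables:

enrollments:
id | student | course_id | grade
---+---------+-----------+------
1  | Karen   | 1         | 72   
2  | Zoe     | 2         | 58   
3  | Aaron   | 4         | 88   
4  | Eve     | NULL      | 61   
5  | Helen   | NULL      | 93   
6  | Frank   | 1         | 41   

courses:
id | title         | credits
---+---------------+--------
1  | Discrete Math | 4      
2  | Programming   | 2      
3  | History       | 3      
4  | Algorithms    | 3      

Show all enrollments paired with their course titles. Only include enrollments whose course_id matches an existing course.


INNER JOIN keeps only enrollments rows whose course_id matches an id in courses. Walk through each enrollment:
  - enrollment 1 (Karen): course_id=1 -> matches Discrete Math
  - enrollment 2 (Zoe): course_id=2 -> matches Programming
  - enrollment 3 (Aaron): course_id=4 -> matches Algorithms
  - enrollment 4 (Eve): course_id=NULL, no match -> dropped
  - enrollment 5 (Helen): course_id=NULL, no match -> dropped
  - enrollment 6 (Frank): course_id=1 -> matches Discrete Math
So 2 of 6 rows are dropped.

SQL:
SELECT a.student, b.title AS course
FROM enrollments a
INNER JOIN courses b ON a.course_id = b.id

Result:
student | course       
--------+--------------
Karen   | Discrete Math
Zoe     | Programming  
Aaron   | Algorithms   
Frank   | Discrete Math


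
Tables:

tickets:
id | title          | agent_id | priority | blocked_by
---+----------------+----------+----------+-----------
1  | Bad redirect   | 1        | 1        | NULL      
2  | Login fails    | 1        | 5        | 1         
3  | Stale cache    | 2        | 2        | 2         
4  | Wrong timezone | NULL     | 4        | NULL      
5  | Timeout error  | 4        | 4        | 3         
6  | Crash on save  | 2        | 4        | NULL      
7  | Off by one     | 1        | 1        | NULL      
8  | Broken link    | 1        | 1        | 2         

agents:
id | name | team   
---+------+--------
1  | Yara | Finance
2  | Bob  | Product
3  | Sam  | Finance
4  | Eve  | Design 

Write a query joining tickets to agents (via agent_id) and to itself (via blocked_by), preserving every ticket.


Two LEFT JOINs from the same base table tickets: one to agents via agent_id, one to tickets itself via blocked_by. Both are LEFT so every ticket is preserved.
Match against agents:
  - ticket 1 (Bad redirect): agent_id=1 -> matches Yara
  - ticket 2 (Login fails): agent_id=1 -> matches Yara
  - ticket 3 (Stale cache): agent_id=2 -> matches Bob
  - ticket 4 (Wrong timezone): agent_id=NULL, no match -> kept with NULL
  - ticket 5 (Timeout error): agent_id=4 -> matches Eve
  - ticket 6 (Crash on save): agent_id=2 -> matches Bob
  - ticket 7 (Off by one): agent_id=1 -> matches Yara
  - ticket 8 (Broken link): agent_id=1 -> matches Yara
Match against tickets (self):
  - ticket 1 (Bad redirect): blocked_by=NULL -> NULL
  - ticket 2 (Login fails): blocked_by=1 -> Bad redirect
  - ticket 3 (Stale cache): blocked_by=2 -> Login fails
  - ticket 4 (Wrong timezone): blocked_by=NULL -> NULL
  - ticket 5 (Timeout error): blocked_by=3 -> Stale cache
  - ticket 6 (Crash on save): blocked_by=NULL -> NULL
  - ticket 7 (Off by one): blocked_by=NULL -> NULL
  - ticket 8 (Broken link): blocked_by=2 -> Login fails

SQL:
SELECT a.title, b.name AS agent, c.title AS blocked_by
FROM tickets a
LEFT JOIN agents b ON a.agent_id = b.id
LEFT JOIN tickets c ON a.blocked_by = c.id

Result:
title          | agent | blocked_by  
---------------+-------+-------------
Bad redirect   | Yara  | NULL        
Login fails    | Yara  | Bad redirect
Stale cache    | Bob   | Login fails 
Wrong timezone | NULL  | NULL        
Timeout error  | Eve   | Stale cache 
Crash on save  | Bob   | NULL        
Off by one     | Yara  | NULL        
Broken link    | Yara  | Login fails 


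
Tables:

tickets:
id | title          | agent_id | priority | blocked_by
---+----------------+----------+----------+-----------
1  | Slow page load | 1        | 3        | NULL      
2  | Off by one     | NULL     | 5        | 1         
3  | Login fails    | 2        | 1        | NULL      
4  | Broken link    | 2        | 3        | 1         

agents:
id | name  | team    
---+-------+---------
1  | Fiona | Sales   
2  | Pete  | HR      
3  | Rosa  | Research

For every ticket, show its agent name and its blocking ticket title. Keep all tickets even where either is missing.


Two LEFT JOINs from the same base table tickets: one to agents via agent_id, one to tickets itself via blocked_by. Both are LEFT so every ticket is preserved.
Match against agents:
  - ticket 1 (Slow page load): agent_id=1 -> matches Fiona
  - ticket 2 (Off by one): agent_id=NULL, no match -> kept with NULL
  - ticket 3 (Login fails): agent_id=2 -> matches Pete
  - ticket 4 (Broken link): agent_id=2 -> matches Pete
Match against tickets (self):
  - ticket 1 (Slow page load): blocked_by=NULL -> NULL
  - ticket 2 (Off by one): blocked_by=1 -> Slow page load
  - ticket 3 (Login fails): blocked_by=NULL -> NULL
  - ticket 4 (Broken link): blocked_by=1 -> Slow page load

SQL:
SELECT a.title, b.name AS agent, c.title AS blocked_by
FROM tickets a
LEFT JOIN agents b ON a.agent_id = b.id
LEFT JOIN tickets c ON a.blocked_by = c.id

Result:
title          | agent | blocked_by    
---------------+-------+---------------
Slow page load | Fiona | NULL          
Off by one     | NULL  | Slow page load
Login fails    | Pete  | NULL          
Broken link    | Pete  | Slow page load


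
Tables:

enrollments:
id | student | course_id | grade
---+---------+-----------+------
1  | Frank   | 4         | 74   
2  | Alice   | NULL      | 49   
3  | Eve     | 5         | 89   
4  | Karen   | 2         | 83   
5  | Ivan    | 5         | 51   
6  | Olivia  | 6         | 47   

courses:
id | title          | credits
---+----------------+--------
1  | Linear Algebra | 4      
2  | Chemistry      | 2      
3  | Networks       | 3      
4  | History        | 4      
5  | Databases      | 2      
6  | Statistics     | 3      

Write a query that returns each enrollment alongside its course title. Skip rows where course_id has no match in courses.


INNER JOIN keeps only enrollments rows whose course_id matches an id in courses. Walk through each enrollment:
  - enrollment 1 (Frank): course_id=4 -> matches History
  - enrollment 2 (Alice): course_id=NULL, no match -> dropped
  - enrollment 3 (Eve): course_id=5 -> matches Databases
  - enrollment 4 (Karen): course_id=2 -> matches Chemistry
  - enrollment 5 (Ivan): course_id=5 -> matches Databases
  - enrollment 6 (Olivia): course_id=6 -> matches Statistics
So 1 of 6 rows is dropped.

SQL:
SELECT a.student, b.title AS course
FROM enrollments a
INNER JOIN courses b ON a.course_id = b.id

Result:
student | course    
--------+-----------
Frank   | History   
Eve     | Databases 
Karen   | Chemistry 
Ivan    | Databases 
Olivia  | Statistics


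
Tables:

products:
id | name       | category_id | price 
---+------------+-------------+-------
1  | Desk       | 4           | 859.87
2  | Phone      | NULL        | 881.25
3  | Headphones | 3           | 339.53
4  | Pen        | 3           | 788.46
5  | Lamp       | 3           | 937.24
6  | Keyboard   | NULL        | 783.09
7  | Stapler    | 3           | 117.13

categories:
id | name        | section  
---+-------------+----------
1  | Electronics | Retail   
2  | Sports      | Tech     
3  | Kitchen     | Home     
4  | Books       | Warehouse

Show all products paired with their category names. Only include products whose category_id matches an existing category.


INNER JOIN keeps only products rows whose category_id matches an id in categories. Walk through each product:
  - product 1 (Desk): category_id=4 -> matches Books
  - product 2 (Phone): category_id=NULL, no match -> dropped
  - product 3 (Headphones): category_id=3 -> matches Kitchen
  - product 4 (Pen): category_id=3 -> matches Kitchen
  - product 5 (Lamp): category_id=3 -> matches Kitchen
  - product 6 (Keyboard): category_id=NULL, no match -> dropped
  - product 7 (Stapler): category_id=3 -> matches Kitchen
So 2 of 7 rows are dropped.

SQL:
SELECT a.name, b.name AS category
FROM products a
INNER JOIN categories b ON a.category_id = b.id

Result:
name       | category
-----------+---------
Desk       | Books   
Headphones | Kitchen 
Pen        | Kitchen 
Lamp       | Kitchen 
Stapler    | Kitchen 


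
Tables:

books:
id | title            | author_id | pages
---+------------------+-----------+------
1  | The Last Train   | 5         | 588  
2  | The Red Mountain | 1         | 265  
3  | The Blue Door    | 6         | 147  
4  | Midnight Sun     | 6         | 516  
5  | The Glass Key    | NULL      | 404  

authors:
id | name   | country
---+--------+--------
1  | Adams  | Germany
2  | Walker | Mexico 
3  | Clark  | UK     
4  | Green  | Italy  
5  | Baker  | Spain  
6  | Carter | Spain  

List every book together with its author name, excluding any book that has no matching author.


INNER JOIN keeps only books rows whose author_id matches an id in authors. Walk through each book:
  - book 1 (The Last Train): author_id=5 -> matches Baker
  - book 2 (The Red Mountain): author_id=1 -> matches Adams
  - book 3 (The Blue Door): author_id=6 -> matches Carter
  - book 4 (Midnight Sun): author_id=6 -> matches Carter
  - book 5 (The Glass Key): author_id=NULL, no match -> dropped
So 1 of 5 rows is dropped.

SQL:
SELECT a.title, b.name AS author
FROM books a
INNER JOIN authors b ON a.author_id = b.id

Result:
title            | author
-----------------+-------
The Last Train   | Baker 
The Red Mountain | Adams 
The Blue Door    | Carter
Midnight Sun     | Carter


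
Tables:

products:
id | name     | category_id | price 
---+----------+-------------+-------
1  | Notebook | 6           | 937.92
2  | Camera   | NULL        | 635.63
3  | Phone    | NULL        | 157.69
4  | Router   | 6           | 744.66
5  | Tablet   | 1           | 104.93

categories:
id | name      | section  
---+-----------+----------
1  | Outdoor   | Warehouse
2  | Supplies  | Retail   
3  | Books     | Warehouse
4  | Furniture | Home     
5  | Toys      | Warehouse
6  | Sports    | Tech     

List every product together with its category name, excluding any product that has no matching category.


INNER JOIN keeps only products rows whose category_id matches an id in categories. Walk through each product:
  - product 1 (Notebook): category_id=6 -> matches Sports
  - product 2 (Camera): category_id=NULL, no match -> dropped
  - product 3 (Phone): category_id=NULL, no match -> dropped
  - product 4 (Router): category_id=6 -> matches Sports
  - product 5 (Tablet): category_id=1 -> matches Outdoor
So 2 of 5 rows are dropped.

SQL:
SELECT a.name, b.name AS category
FROM products a
INNER JOIN categories b ON a.category_id = b.id

Result:
name     | category
---------+---------
Notebook | Sports  
Router   | Sports  
Tablet   | Outdoor 


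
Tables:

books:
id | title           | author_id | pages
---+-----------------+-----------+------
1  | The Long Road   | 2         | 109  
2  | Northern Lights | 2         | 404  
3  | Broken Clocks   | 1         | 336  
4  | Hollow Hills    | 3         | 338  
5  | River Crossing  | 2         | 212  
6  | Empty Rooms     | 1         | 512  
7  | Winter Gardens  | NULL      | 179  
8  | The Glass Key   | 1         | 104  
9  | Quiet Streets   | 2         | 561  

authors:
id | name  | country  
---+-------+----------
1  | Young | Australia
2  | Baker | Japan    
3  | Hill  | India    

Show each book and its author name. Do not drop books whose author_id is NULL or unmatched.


LEFT JOIN keeps every row from books (the left table); where author_id has no match in authors, the author columns become NULL. Walk through each book:
  - book 1 (The Long Road): author_id=2 -> matches Baker
  - book 2 (Northern Lights): author_id=2 -> matches Baker
  - book 3 (Broken Clocks): author_id=1 -> matches Young
  - book 4 (Hollow Hills): author_id=3 -> matches Hill
  - book 5 (River Crossing): author_id=2 -> matches Baker
  - book 6 (Empty Rooms): author_id=1 -> matches Young
  - book 7 (Winter Gardens): author_id=NULL, no match -> kept with NULL
  - book 8 (The Glass Key): author_id=1 -> matches Young
  - book 9 (Quiet Streets): author_id=2 -> matches Baker
All 9 rows appear; 1 has NULL author.

SQL:
SELECT a.title, b.name AS author
FROM books a
LEFT JOIN authors b ON a.author_id = b.id

Result:
title           | author
----------------+-------
The Long Road   | Baker 
Northern Lights | Baker 
Broken Clocks   | Young 
Hollow Hills    | Hill  
River Crossing  | Baker 
Empty Rooms     | Young 
Winter Gardens  | NULL  
The Glass Key   | Young 
Quiet Streets   | Baker 


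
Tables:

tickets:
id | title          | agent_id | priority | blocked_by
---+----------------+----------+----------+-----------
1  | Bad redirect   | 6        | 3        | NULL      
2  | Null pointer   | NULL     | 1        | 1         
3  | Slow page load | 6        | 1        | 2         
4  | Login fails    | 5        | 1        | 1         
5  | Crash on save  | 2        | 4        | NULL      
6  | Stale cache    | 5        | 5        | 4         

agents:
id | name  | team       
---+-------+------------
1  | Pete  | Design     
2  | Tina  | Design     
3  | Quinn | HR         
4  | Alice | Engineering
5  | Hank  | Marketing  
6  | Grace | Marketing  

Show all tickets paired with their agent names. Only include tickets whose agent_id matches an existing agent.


INNER JOIN keeps only tickets rows whose agent_id matches an id in agents. Walk through each ticket:
  - ticket 1 (Bad redirect): agent_id=6 -> matches Grace
  - ticket 2 (Null pointer): agent_id=NULL, no match -> dropped
  - ticket 3 (Slow page load): agent_id=6 -> matches Grace
  - ticket 4 (Login fails): agent_id=5 -> matches Hank
  - ticket 5 (Crash on save): agent_id=2 -> matches Tina
  - ticket 6 (Stale cache): agent_id=5 -> matches Hank
So 1 of 6 rows is dropped.

SQL:
SELECT a.title, b.name AS agent
FROM tickets a
INNER JOIN agents b ON a.agent_id = b.id

Result:
title          | agent
---------------+------
Bad redirect   | Grace
Slow page load | Grace
Login fails    | Hank 
Crash on save  | Tina 
Stale cache    | Hank 


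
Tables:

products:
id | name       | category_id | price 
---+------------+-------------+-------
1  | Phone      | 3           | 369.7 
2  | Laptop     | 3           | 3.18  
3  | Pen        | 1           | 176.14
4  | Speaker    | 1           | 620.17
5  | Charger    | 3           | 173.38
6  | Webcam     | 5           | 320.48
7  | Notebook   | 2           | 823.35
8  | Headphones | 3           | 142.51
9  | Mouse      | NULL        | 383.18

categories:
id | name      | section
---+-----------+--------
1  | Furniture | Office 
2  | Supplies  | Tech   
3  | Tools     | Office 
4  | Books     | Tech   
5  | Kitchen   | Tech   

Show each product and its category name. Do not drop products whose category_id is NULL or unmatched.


LEFT JOIN keeps every row from products (the left table); where category_id has no match in categories, the category columns become NULL. Walk through each product:
  - product 1 (Phone): category_id=3 -> matches Tools
  - product 2 (Laptop): category_id=3 -> matches Tools
  - product 3 (Pen): category_id=1 -> matches Furniture
  - product 4 (Speaker): category_id=1 -> matches Furniture
  - product 5 (Charger): category_id=3 -> matches Tools
  - product 6 (Webcam): category_id=5 -> matches Kitchen
  - product 7 (Notebook): category_id=2 -> matches Supplies
  - product 8 (Headphones): category_id=3 -> matches Tools
  - product 9 (Mouse): category_id=NULL, no match -> kept with NULL
All 9 rows appear; 1 has NULL category.

SQL:
SELECT a.name, b.name AS category
FROM products a
LEFT JOIN categories b ON a.category_id = b.id

Result:
name       | category 
-----------+----------
Phone      | Tools    
Laptop     | Tools    
Pen        | Furniture
Speaker    | Furniture
Charger    | Tools    
Webcam     | Kitchen  
Notebook   | Supplies 
Headphones | Tools    
Mouse      | NULL     


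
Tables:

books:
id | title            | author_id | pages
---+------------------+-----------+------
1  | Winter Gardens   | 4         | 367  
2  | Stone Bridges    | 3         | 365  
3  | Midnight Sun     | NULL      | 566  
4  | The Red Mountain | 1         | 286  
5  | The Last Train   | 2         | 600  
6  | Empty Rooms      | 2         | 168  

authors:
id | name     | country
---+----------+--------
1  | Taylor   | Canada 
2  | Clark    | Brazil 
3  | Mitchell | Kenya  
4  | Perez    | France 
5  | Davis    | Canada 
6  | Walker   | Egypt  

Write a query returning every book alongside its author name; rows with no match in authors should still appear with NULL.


LEFT JOIN keeps every row from books (the left table); where author_id has no match in authors, the author columns become NULL. Walk through each book:
  - book 1 (Winter Gardens): author_id=4 -> matches Perez
  - book 2 (Stone Bridges): author_id=3 -> matches Mitchell
  - book 3 (Midnight Sun): author_id=NULL, no match -> kept with NULL
  - book 4 (The Red Mountain): author_id=1 -> matches Taylor
  - book 5 (The Last Train): author_id=2 -> matches Clark
  - book 6 (Empty Rooms): author_id=2 -> matches Clark
All 6 rows appear; 1 has NULL author.

SQL:
SELECT a.title, b.name AS author
FROM books a
LEFT JOIN authors b ON a.author_id = b.id

Result:
title            | author  
-----------------+---------
Winter Gardens   | Perez   
Stone Bridges    | Mitchell
Midnight Sun     | NULL    
The Red Mountain | Taylor  
The Last Train   | Clark   
Empty Rooms      | Clark   


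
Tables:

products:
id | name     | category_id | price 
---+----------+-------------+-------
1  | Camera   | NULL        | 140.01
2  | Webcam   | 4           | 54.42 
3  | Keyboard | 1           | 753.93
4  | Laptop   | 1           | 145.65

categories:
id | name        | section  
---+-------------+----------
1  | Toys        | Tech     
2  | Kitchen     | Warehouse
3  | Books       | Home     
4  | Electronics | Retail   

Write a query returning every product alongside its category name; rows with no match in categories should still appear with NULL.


LEFT JOIN keeps every row from products (the left table); where category_id has no match in categories, the category columns become NULL. Walk through each product:
  - product 1 (Camera): category_id=NULL, no match -> kept with NULL
  - product 2 (Webcam): category_id=4 -> matches Electronics
  - product 3 (Keyboard): category_id=1 -> matches Toys
  - product 4 (Laptop): category_id=1 -> matches Toys
All 4 rows appear; 1 has NULL category.

SQL:
SELECT a.name, b.name AS category
FROM products a
LEFT JOIN categories b ON a.category_id = b.id

Result:
name     | category   
---------+------------
Camera   | NULL       
Webcam   | Electronics
Keyboard | Toys       
Laptop   | Toys       


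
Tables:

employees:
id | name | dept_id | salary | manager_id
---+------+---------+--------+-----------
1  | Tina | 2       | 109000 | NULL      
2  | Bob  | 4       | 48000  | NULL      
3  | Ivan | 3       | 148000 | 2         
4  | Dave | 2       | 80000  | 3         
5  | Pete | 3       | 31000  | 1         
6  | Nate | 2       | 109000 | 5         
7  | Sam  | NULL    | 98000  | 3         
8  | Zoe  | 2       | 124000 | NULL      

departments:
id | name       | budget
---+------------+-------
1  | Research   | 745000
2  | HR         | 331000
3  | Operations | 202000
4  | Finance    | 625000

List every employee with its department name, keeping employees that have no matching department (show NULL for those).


LEFT JOIN keeps every row from employees (the left table); where dept_id has no match in departments, the department columns become NULL. Walk through each employee:
  - employee 1 (Tina): dept_id=2 -> matches HR
  - employee 2 (Bob): dept_id=4 -> matches Finance
  - employee 3 (Ivan): dept_id=3 -> matches Operations
  - employee 4 (Dave): dept_id=2 -> matches HR
  - employee 5 (Pete): dept_id=3 -> matches Operations
  - employee 6 (Nate): dept_id=2 -> matches HR
  - employee 7 (Sam): dept_id=NULL, no match -> kept with NULL
  - employee 8 (Zoe): dept_id=2 -> matches HR
All 8 rows appear; 1 has NULL department.

SQL:
SELECT a.name, b.name AS department
FROM employees a
LEFT JOIN departments b ON a.dept_id = b.id

Result:
name | department
-----+-----------
Tina | HR        
Bob  | Finance   
Ivan | Operations
Dave | HR        
Pete | Operations
Nate | HR        
Sam  | NULL      
Zoe  | HR        


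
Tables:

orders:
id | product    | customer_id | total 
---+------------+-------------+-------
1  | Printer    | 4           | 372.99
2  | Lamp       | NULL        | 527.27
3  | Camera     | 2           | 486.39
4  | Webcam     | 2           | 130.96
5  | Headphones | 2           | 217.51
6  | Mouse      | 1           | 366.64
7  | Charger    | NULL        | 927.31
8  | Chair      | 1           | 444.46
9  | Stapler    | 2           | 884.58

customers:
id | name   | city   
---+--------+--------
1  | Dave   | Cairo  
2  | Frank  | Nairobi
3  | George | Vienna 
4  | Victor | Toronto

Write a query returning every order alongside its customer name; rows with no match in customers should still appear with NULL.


LEFT JOIN keeps every row from orders (the left table); where customer_id has no match in customers, the customer columns become NULL. Walk through each order:
  - order 1 (Printer): customer_id=4 -> matches Victor
  - order 2 (Lamp): customer_id=NULL, no match -> kept with NULL
  - order 3 (Camera): customer_id=2 -> matches Frank
  - order 4 (Webcam): customer_id=2 -> matches Frank
  - order 5 (Headphones): customer_id=2 -> matches Frank
  - order 6 (Mouse): customer_id=1 -> matches Dave
  - order 7 (Charger): customer_id=NULL, no match -> kept with NULL
  - order 8 (Chair): customer_id=1 -> matches Dave
  - order 9 (Stapler): customer_id=2 -> matches Frank
All 9 rows appear; 2 have NULL customer.

SQL:
SELECT a.product, b.name AS customer
FROM orders a
LEFT JOIN customers b ON a.customer_id = b.id

Result:
product    | customer
-----------+---------
Printer    | Victor  
Lamp       | NULL    
Camera     | Frank   
Webcam     | Frank   
Headphones | Frank   
Mouse      | Dave    
Charger    | NULL    
Chair      | Dave    
Stapler    | Frank   


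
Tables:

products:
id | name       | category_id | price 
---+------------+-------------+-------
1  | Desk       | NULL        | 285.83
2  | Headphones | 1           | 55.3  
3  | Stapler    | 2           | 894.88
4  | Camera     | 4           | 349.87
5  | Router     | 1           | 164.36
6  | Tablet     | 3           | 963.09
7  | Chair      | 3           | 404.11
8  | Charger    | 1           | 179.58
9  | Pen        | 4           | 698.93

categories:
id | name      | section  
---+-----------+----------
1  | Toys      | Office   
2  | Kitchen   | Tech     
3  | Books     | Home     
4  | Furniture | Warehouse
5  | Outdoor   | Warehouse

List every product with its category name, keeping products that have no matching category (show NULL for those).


LEFT JOIN keeps every row from products (the left table); where category_id has no match in categories, the category columns become NULL. Walk through each product:
  - product 1 (Desk): category_id=NULL, no match -> kept with NULL
  - product 2 (Headphones): category_id=1 -> matches Toys
  - product 3 (Stapler): category_id=2 -> matches Kitchen
  - product 4 (Camera): category_id=4 -> matches Furniture
  - product 5 (Router): category_id=1 -> matches Toys
  - product 6 (Tablet): category_id=3 -> matches Books
  - product 7 (Chair): category_id=3 -> matches Books
  - product 8 (Charger): category_id=1 -> matches Toys
  - product 9 (Pen): category_id=4 -> matches Furniture
All 9 rows appear; 1 has NULL category.

SQL:
SELECT a.name, b.name AS category
FROM products a
LEFT JOIN categories b ON a.category_id = b.id

Result:
name       | category 
-----------+----------
Desk       | NULL     
Headphones | Toys     
Stapler    | Kitchen  
Camera     | Furniture
Router     | Toys     
Tablet     | Books    
Chair      | Books    
Charger    | Toys     
Pen        | Furniture


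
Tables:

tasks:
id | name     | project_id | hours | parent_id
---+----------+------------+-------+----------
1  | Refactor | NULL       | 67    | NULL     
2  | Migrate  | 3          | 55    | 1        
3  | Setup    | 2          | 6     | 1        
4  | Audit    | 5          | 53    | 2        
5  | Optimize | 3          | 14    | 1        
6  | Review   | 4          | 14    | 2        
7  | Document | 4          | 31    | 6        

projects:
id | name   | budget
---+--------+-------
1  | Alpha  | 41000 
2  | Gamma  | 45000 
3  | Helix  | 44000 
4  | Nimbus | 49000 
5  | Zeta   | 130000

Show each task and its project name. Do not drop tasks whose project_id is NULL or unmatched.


LEFT JOIN keeps every row from tasks (the left table); where project_id has no match in projects, the project columns become NULL. Walk through each task:
  - task 1 (Refactor): project_id=NULL, no match -> kept with NULL
  - task 2 (Migrate): project_id=3 -> matches Helix
  - task 3 (Setup): project_id=2 -> matches Gamma
  - task 4 (Audit): project_id=5 -> matches Zeta
  - task 5 (Optimize): project_id=3 -> matches Helix
  - task 6 (Review): project_id=4 -> matches Nimbus
  - task 7 (Document): project_id=4 -> matches Nimbus
All 7 rows appear; 1 has NULL project.

SQL:
SELECT a.name, b.name AS project
FROM tasks a
LEFT JOIN projects b ON a.project_id = b.id

Result:
name     | project
---------+--------
Refactor | NULL   
Migrate  | Helix  
Setup    | Gamma  
Audit    | Zeta   
Optimize | Helix  
Review   | Nimbus 
Document | Nimbus 


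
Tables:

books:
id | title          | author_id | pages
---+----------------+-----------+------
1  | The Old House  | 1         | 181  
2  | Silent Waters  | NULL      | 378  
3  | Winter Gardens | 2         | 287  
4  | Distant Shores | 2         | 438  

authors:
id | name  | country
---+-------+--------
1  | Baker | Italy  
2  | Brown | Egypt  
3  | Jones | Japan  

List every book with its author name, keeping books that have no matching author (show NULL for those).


LEFT JOIN keeps every row from books (the left table); where author_id has no match in authors, the author columns become NULL. Walk through each book:
  - book 1 (The Old House): author_id=1 -> matches Baker
  - book 2 (Silent Waters): author_id=NULL, no match -> kept with NULL
  - book 3 (Winter Gardens): author_id=2 -> matches Brown
  - book 4 (Distant Shores): author_id=2 -> matches Brown
All 4 rows appear; 1 has NULL author.

SQL:
SELECT a.title, b.name AS author
FROM books a
LEFT JOIN authors b ON a.author_id = b.id

Result:
title          | author
---------------+-------
The Old House  | Baker 
Silent Waters  | NULL  
Winter Gardens | Brown 
Distant Shores | Brown 


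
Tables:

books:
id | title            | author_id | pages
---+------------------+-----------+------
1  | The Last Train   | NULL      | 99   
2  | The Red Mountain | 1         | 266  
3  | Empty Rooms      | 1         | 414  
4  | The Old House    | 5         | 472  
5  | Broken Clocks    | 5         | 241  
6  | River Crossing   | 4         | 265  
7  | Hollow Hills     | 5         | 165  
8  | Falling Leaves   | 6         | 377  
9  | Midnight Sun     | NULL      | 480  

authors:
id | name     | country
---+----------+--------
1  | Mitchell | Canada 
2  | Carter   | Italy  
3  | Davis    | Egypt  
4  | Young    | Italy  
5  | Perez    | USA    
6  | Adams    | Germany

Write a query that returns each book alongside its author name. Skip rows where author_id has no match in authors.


INNER JOIN keeps only books rows whose author_id matches an id in authors. Walk through each book:
  - book 1 (The Last Train): author_id=NULL, no match -> dropped
  - book 2 (The Red Mountain): author_id=1 -> matches Mitchell
  - book 3 (Empty Rooms): author_id=1 -> matches Mitchell
  - book 4 (The Old House): author_id=5 -> matches Perez
  - book 5 (Broken Clocks): author_id=5 -> matches Perez
  - book 6 (River Crossing): author_id=4 -> matches Young
  - book 7 (Hollow Hills): author_id=5 -> matches Perez
  - book 8 (Falling Leaves): author_id=6 -> matches Adams
  - book 9 (Midnight Sun): author_id=NULL, no match -> dropped
So 2 of 9 rows are dropped.

SQL:
SELECT a.title, b.name AS author
FROM books a
INNER JOIN authors b ON a.author_id = b.id

Result:
title            | author  
-----------------+---------
The Red Mountain | Mitchell
Empty Rooms      | Mitchell
The Old House    | Perez   
Broken Clocks    | Perez   
River Crossing   | Young   
Hollow Hills     | Perez   
Falling Leaves   | Adams   


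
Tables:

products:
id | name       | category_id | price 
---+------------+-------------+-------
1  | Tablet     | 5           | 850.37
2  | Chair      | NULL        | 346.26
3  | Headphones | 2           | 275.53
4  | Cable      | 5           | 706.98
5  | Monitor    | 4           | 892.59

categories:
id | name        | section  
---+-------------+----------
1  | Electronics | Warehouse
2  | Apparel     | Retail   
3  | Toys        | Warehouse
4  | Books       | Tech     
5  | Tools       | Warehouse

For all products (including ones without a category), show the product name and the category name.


LEFT JOIN keeps every row from products (the left table); where category_id has no match in categories, the category columns become NULL. Walk through each product:
  - product 1 (Tablet): category_id=5 -> matches Tools
  - product 2 (Chair): category_id=NULL, no match -> kept with NULL
  - product 3 (Headphones): category_id=2 -> matches Apparel
  - product 4 (Cable): category_id=5 -> matches Tools
  - product 5 (Monitor): category_id=4 -> matches Books
All 5 rows appear; 1 has NULL category.

SQL:
SELECT a.name, b.name AS category
FROM products a
LEFT JOIN categories b ON a.category_id = b.id

Result:
name       | category
-----------+---------
Tablet     | Tools   
Chair      | NULL    
Headphones | Apparel 
Cable      | Tools   
Monitor    | Books   


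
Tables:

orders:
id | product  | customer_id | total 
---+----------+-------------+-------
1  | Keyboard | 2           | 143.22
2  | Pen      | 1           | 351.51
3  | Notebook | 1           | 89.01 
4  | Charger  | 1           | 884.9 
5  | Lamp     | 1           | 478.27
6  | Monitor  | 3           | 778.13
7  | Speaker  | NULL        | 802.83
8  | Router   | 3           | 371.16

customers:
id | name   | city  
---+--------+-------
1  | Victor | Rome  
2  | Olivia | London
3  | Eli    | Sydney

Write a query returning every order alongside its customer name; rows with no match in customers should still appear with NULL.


LEFT JOIN keeps every row from orders (the left table); where customer_id has no match in customers, the customer columns become NULL. Walk through each order:
  - order 1 (Keyboard): customer_id=2 -> matches Olivia
  - order 2 (Pen): customer_id=1 -> matches Victor
  - order 3 (Notebook): customer_id=1 -> matches Victor
  - order 4 (Charger): customer_id=1 -> matches Victor
  - order 5 (Lamp): customer_id=1 -> matches Victor
  - order 6 (Monitor): customer_id=3 -> matches Eli
  - order 7 (Speaker): customer_id=NULL, no match -> kept with NULL
  - order 8 (Router): customer_id=3 -> matches Eli
All 8 rows appear; 1 has NULL customer.

SQL:
SELECT a.product, b.name AS customer
FROM orders a
LEFT JOIN customers b ON a.customer_id = b.id

Result:
product  | customer
---------+---------
Keyboard | Olivia  
Pen      | Victor  
Notebook | Victor  
Charger  | Victor  
Lamp     | Victor  
Monitor  | Eli     
Speaker  | NULL    
Router   | Eli     


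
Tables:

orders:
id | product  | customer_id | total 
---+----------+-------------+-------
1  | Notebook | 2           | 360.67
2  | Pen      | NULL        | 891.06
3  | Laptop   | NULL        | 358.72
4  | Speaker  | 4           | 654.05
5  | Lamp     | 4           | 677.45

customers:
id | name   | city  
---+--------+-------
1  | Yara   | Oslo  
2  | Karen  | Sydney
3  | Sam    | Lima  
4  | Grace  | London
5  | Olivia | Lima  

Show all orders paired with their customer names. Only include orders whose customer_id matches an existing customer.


INNER JOIN keeps only orders rows whose customer_id matches an id in customers. Walk through each order:
  - order 1 (Notebook): customer_id=2 -> matches Karen
  - order 2 (Pen): customer_id=NULL, no match -> dropped
  - order 3 (Laptop): customer_id=NULL, no match -> dropped
  - order 4 (Speaker): customer_id=4 -> matches Grace
  - order 5 (Lamp): customer_id=4 -> matches Grace
So 2 of 5 rows are dropped.

SQL:
SELECT a.product, b.name AS customer
FROM orders a
INNER JOIN customers b ON a.customer_id = b.id

Result:
product  | customer
---------+---------
Notebook | Karen   
Speaker  | Grace   
Lamp     | Grace   


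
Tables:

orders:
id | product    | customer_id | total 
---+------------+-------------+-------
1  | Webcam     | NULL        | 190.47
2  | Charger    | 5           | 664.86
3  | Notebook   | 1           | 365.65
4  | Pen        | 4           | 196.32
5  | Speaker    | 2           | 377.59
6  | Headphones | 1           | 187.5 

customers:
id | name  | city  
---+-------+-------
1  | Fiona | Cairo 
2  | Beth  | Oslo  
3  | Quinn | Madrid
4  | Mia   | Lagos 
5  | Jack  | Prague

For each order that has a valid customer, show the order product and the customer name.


INNER JOIN keeps only orders rows whose customer_id matches an id in customers. Walk through each order:
  - order 1 (Webcam): customer_id=NULL, no match -> dropped
  - order 2 (Charger): customer_id=5 -> matches Jack
  - order 3 (Notebook): customer_id=1 -> matches Fiona
  - order 4 (Pen): customer_id=4 -> matches Mia
  - order 5 (Speaker): customer_id=2 -> matches Beth
  - order 6 (Headphones): customer_id=1 -> matches Fiona
So 1 of 6 rows is dropped.

SQL:
SELECT a.product, b.name AS customer
FROM orders a
INNER JOIN customers b ON a.customer_id = b.id

Result:
product    | customer
-----------+---------
Charger    | Jack    
Notebook   | Fiona   
Pen        | Mia     
Speaker    | Beth    
Headphones | Fiona   


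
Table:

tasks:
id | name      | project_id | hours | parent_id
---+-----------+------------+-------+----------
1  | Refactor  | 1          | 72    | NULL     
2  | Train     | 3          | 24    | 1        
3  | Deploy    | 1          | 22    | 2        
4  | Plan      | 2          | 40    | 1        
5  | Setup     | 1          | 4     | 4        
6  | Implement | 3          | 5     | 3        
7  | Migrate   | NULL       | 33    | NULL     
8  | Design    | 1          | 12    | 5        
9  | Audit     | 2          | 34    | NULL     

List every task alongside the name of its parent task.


This is a self-join: tasks is joined to a second copy of itself, matching each row's parent_id to another row's id. Use LEFT JOIN so rows with parent_id=NULL are kept.
  - task 1 (Refactor): parent_id=NULL -> NULL
  - task 2 (Train): parent_id=1 -> Refactor
  - task 3 (Deploy): parent_id=2 -> Train
  - task 4 (Plan): parent_id=1 -> Refactor
  - task 5 (Setup): parent_id=4 -> Plan
  - task 6 (Implement): parent_id=3 -> Deploy
  - task 7 (Migrate): parent_id=NULL -> NULL
  - task 8 (Design): parent_id=5 -> Setup
  - task 9 (Audit): parent_id=NULL -> NULL

SQL:
SELECT a.name AS item, b.name AS parent
FROM tasks a
LEFT JOIN tasks b ON a.parent_id = b.id

Result:
item      | parent  
----------+---------
Refactor  | NULL    
Train     | Refactor
Deploy    | Train   
Plan      | Refactor
Setup     | Plan    
Implement | Deploy  
Migrate   | NULL    
Design    | Setup   
Audit     | NULL    


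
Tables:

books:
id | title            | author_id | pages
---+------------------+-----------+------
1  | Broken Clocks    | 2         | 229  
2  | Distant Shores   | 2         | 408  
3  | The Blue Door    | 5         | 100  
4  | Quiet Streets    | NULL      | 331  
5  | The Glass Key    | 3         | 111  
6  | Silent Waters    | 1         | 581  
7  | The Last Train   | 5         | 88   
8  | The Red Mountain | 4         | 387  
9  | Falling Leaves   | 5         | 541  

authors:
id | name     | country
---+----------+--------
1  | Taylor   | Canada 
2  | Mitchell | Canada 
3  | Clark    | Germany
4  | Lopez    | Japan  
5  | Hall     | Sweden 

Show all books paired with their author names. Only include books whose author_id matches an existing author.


INNER JOIN keeps only books rows whose author_id matches an id in authors. Walk through each book:
  - book 1 (Broken Clocks): author_id=2 -> matches Mitchell
  - book 2 (Distant Shores): author_id=2 -> matches Mitchell
  - book 3 (The Blue Door): author_id=5 -> matches Hall
  - book 4 (Quiet Streets): author_id=NULL, no match -> dropped
  - book 5 (The Glass Key): author_id=3 -> matches Clark
  - book 6 (Silent Waters): author_id=1 -> matches Taylor
  - book 7 (The Last Train): author_id=5 -> matches Hall
  - book 8 (The Red Mountain): author_id=4 -> matches Lopez
  - book 9 (Falling Leaves): author_id=5 -> matches Hall
So 1 of 9 rows is dropped.

SQL:
SELECT a.title, b.name AS author
FROM books a
INNER JOIN authors b ON a.author_id = b.id

Result:
title            | author  
-----------------+---------
Broken Clocks    | Mitchell
Distant Shores   | Mitchell
The Blue Door    | Hall    
The Glass Key    | Clark   
Silent Waters    | Taylor  
The Last Train   | Hall    
The Red Mountain | Lopez   
Falling Leaves   | Hall    


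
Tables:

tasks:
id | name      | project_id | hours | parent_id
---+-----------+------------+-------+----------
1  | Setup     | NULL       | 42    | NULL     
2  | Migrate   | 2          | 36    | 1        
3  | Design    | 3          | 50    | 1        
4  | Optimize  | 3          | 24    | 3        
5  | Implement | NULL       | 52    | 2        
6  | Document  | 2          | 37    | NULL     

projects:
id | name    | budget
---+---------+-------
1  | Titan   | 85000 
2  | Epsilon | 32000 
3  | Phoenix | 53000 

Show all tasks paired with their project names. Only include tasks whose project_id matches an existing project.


INNER JOIN keeps only tasks rows whose project_id matches an id in projects. Walk through each task:
  - task 1 (Setup): project_id=NULL, no match -> dropped
  - task 2 (Migrate): project_id=2 -> matches Epsilon
  - task 3 (Design): project_id=3 -> matches Phoenix
  - task 4 (Optimize): project_id=3 -> matches Phoenix
  - task 5 (Implement): project_id=NULL, no match -> dropped
  - task 6 (Document): project_id=2 -> matches Epsilon
So 2 of 6 rows are dropped.

SQL:
SELECT a.name, b.name AS project
FROM tasks a
INNER JOIN projects b ON a.project_id = b.id

Result:
name     | project
---------+--------
Migrate  | Epsilon
Design   | Phoenix
Optimize | Phoenix
Document | Epsilon


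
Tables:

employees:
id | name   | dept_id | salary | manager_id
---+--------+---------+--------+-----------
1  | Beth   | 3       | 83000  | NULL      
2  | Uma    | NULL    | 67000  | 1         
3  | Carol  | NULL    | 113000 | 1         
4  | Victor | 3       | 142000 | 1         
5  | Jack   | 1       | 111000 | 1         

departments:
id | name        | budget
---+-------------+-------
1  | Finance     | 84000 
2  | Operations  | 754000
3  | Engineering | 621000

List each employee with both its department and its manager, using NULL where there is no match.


Two LEFT JOINs from the same base table employees: one to departments via dept_id, one to employees itself via manager_id. Both are LEFT so every employee is preserved.
Match against departments:
  - employee 1 (Beth): dept_id=3 -> matches Engineering
  - employee 2 (Uma): dept_id=NULL, no match -> kept with NULL
  - employee 3 (Carol): dept_id=NULL, no match -> kept with NULL
  - employee 4 (Victor): dept_id=3 -> matches Engineering
  - employee 5 (Jack): dept_id=1 -> matches Finance
Match against employees (self):
  - employee 1 (Beth): manager_id=NULL -> NULL
  - employee 2 (Uma): manager_id=1 -> Beth
  - employee 3 (Carol): manager_id=1 -> Beth
  - employee 4 (Victor): manager_id=1 -> Beth
  - employee 5 (Jack): manager_id=1 -> Beth

SQL:
SELECT a.name, b.name AS department, c.name AS manager
FROM employees a
LEFT JOIN departments b ON a.dept_id = b.id
LEFT JOIN employees c ON a.manager_id = c.id

Result:
name   | department  | manager
-------+-------------+--------
Beth   | Engineering | NULL   
Uma    | NULL        | Beth   
Carol  | NULL        | Beth   
Victor | Engineering | Beth   
Jack   | Finance     | Beth   


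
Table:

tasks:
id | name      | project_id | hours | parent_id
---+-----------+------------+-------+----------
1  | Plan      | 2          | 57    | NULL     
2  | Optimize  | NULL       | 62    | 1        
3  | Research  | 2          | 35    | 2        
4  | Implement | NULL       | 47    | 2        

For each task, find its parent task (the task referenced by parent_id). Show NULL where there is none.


This is a self-join: tasks is joined to a second copy of itself, matching each row's parent_id to another row's id. Use LEFT JOIN so rows with parent_id=NULL are kept.
  - task 1 (Plan): parent_id=NULL -> NULL
  - task 2 (Optimize): parent_id=1 -> Plan
  - task 3 (Research): parent_id=2 -> Optimize
  - task 4 (Implement): parent_id=2 -> Optimize

SQL:
SELECT a.name AS item, b.name AS parent
FROM tasks a
LEFT JOIN tasks b ON a.parent_id = b.id

Result:
item      | parent  
----------+---------
Plan      | NULL    
Optimize  | Plan    
Research  | Optimize
Implement | Optimize
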